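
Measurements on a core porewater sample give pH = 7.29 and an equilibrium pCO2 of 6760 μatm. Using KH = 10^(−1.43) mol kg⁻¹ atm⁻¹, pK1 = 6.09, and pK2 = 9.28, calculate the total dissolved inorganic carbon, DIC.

[CO2*] = KH · pCO2 = 10^(−1.43) × 6760×10^-6 = 2.512×10^-4 mol/kg
α₀ = 1/(1 + K1/[H⁺] + K1K2/[H⁺]²) = 1/(1 + 10^+1.20 + 10^-0.79) = 0.05879
DIC = [CO2*]/α₀ = 2.512×10^-4 / 0.05879 = 4.27 mmol/kg

DIC = 4.27 mmol/kg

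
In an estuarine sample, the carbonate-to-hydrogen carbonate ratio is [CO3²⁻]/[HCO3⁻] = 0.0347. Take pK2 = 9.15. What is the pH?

pH = 7.69

From K2 = [H⁺][CO3²⁻]/[HCO3⁻]:  pH = pK2 + log₁₀([CO3²⁻]/[HCO3⁻])
log₁₀(0.0347) = -1.460
pH = 9.15 + (-1.460) = 7.69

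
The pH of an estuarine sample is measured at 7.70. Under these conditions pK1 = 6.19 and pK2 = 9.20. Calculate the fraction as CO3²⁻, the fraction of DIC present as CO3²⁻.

α₂ = 0.0298

α₂ = 1 / (1 + [H⁺]/K2 + [H⁺]²/(K1K2)) = 1 / (1 + 10^+1.50 + 10^-0.01)
   = 1 / (1 + 31.623 + 0.97724) = 1/33.600 = 0.02976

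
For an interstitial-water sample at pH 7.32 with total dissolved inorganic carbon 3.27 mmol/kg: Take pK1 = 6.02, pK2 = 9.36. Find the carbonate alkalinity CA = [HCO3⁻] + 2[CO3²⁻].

CA = 3.14 mmol/kg

CA = [HCO3⁻] + 2[CO3²⁻] = (α₁ + 2α₂)·DIC
At pH 7.32: [H⁺]/K1 = 10^-1.30 = 0.050119, K2/[H⁺] = 10^-2.04 = 0.0091201
α₁ = 1/(1 + 0.050119 + 0.0091201) = 1/1.0592 = 0.9441; α₂ = α₁·K2/[H⁺] = 0.008610
α₁ + 2α₂ = 0.9613
CA = 0.9613 × 3.27 = 3.14 mmol/kg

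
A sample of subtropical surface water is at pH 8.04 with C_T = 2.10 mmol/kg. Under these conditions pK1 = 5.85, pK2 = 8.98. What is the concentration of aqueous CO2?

[CO2*] = 12.1 μmol/kg

α₀ = 1 / (1 + K1/[H⁺] + K1K2/[H⁺]²) = 1 / (1 + 10^+2.19 + 10^+1.25)
   = 1 / (1 + 154.88 + 17.783) = 1/173.66 = 0.005758
[CO2*] = α₀ × DIC = 0.005758 × 2.10 = 0.0121 mmol/kg = 12.1 μmol/kg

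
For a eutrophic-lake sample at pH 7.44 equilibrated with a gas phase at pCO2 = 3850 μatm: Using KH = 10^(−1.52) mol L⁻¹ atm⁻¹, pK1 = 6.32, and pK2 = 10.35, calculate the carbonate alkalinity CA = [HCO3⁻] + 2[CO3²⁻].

[CO2*] = KH · pCO2 = 10^(−1.52) × 3850×10^-6 = 1.163×10^-4 mol/L
α₀ = 1/(1 + K1/[H⁺] + K1K2/[H⁺]²) = 1/(1 + 10^+1.12 + 10^-1.79) = 0.07043
DIC = [CO2*]/α₀ = 1.163×10^-4 / 0.07043 = 1.651 mmol/L
CA = (α₁ + 2α₂)·DIC = (0.9284 + 2×0.001142) × 1.651 = 1.54 mmol/L

CA = 1.54 mmol/L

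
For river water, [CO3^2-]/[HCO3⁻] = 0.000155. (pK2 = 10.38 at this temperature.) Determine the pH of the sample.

pH = 6.57

From K2 = [H⁺][CO3^2-]/[HCO3⁻]:  pH = pK2 + log₁₀([CO3^2-]/[HCO3⁻])
log₁₀(0.000155) = -3.810
pH = 10.38 + (-3.810) = 6.57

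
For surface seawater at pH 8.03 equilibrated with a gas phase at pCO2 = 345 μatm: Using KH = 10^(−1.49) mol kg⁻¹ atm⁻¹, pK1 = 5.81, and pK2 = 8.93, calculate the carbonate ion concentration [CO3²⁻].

[CO2*] = KH · pCO2 = 10^(−1.49) × 345×10^-6 = 1.116×10^-5 mol/kg
α₀ = 1/(1 + K1/[H⁺] + K1K2/[H⁺]²) = 1/(1 + 10^+2.22 + 10^+1.32) = 0.005323
DIC = [CO2*]/α₀ = 1.116×10^-5 / 0.005323 = 2.097 mmol/kg
[CO3²⁻] = α₂·DIC; α₂ = 0.1112, so [CO3²⁻] = 0.1112 × 2.097 = 0.233 mmol/kg

[CO3²⁻] = 0.233 mmol/kg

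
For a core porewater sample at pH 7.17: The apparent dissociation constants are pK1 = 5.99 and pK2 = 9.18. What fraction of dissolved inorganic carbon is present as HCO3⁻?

α₁ = 1 / (1 + [H⁺]/K1 + K2/[H⁺]) = 1 / (1 + 10^-1.18 + 10^-2.01)
   = 1 / (1 + 0.066069 + 0.0097724) = 1/1.0758 = 0.9295

α₁ = 0.930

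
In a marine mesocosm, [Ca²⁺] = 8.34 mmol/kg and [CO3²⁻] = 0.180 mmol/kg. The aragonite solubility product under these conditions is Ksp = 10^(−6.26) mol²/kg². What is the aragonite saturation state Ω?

Ksp = 10^(−6.26) = 5.495×10^-7
Ω = [Ca²⁺][CO3²⁻]/Ksp = (8.34×10^-3)(0.180×10^-3) / 5.495×10^-7 = 2.73

Ω = 2.73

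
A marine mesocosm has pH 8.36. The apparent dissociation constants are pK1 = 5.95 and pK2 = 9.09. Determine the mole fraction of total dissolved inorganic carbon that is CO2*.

α₀ = 1 / (1 + K1/[H⁺] + K1K2/[H⁺]²) = 1 / (1 + 10^+2.41 + 10^+1.68)
   = 1 / (1 + 257.04 + 47.863) = 1/305.90 = 0.003269

α₀ = 0.00327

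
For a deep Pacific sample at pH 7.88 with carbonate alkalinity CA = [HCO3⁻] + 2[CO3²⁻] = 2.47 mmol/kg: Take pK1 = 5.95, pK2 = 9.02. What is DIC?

DIC = 2.34 mmol/kg

CA = [HCO3⁻] + 2[CO3²⁻] = (α₁ + 2α₂)·DIC
At pH 7.88: [H⁺]/K1 = 10^-1.93 = 0.011749, K2/[H⁺] = 10^-1.14 = 0.072444
α₁ = 1/(1 + 0.011749 + 0.072444) = 1/1.0842 = 0.9223; α₂ = α₁·K2/[H⁺] = 0.06682
α₁ + 2α₂ = 1.0560
DIC = CA / (α₁ + 2α₂) = 2.47 / 1.0560 = 2.34 mmol/kg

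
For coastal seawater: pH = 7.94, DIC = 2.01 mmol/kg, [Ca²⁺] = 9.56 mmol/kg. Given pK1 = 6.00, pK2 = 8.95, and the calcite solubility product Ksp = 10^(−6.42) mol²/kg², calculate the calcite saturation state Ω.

Ω = 4.45

α₂ = 1 / (1 + [H⁺]/K2 + [H⁺]²/(K1K2)) = 1 / (1 + 10^+1.01 + 10^-0.93)
   = 1 / (1 + 10.233 + 0.11749) = 1/11.350 = 0.08810
[CO3²⁻] = α₂ × DIC = 0.08810 × 2.01 = 0.1771 mmol/kg
Ksp = 10^(−6.42) = 3.802×10^-7
Ω = [Ca²⁺][CO3²⁻]/Ksp = (9.56×10^-3)(1.771×10^-4) / 3.802×10^-7 = 4.45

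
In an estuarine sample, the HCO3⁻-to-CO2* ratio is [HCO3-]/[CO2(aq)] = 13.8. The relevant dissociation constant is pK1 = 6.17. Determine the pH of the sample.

From K1 = [H⁺][HCO3-]/[CO2(aq)]:  pH = pK1 + log₁₀([HCO3-]/[CO2(aq)])
log₁₀(13.8) = +1.140
pH = 6.17 + (+1.140) = 7.31

pH = 7.31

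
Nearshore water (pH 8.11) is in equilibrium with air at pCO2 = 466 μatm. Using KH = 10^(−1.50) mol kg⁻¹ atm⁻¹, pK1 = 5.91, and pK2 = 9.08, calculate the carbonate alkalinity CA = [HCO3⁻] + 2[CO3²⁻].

[CO2*] = KH · pCO2 = 10^(−1.50) × 466×10^-6 = 1.474×10^-5 mol/kg
α₀ = 1/(1 + K1/[H⁺] + K1K2/[H⁺]²) = 1/(1 + 10^+2.20 + 10^+1.23) = 0.005667
DIC = [CO2*]/α₀ = 1.474×10^-5 / 0.005667 = 2.601 mmol/kg
CA = (α₁ + 2α₂)·DIC = (0.8981 + 2×0.09623) × 2.601 = 2.84 mmol/kg

CA = 2.84 mmol/kg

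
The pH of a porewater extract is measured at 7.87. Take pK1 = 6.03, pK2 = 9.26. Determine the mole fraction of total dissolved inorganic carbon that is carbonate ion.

α₂ = 0.0386

α₂ = 1 / (1 + [H⁺]/K2 + [H⁺]²/(K1K2)) = 1 / (1 + 10^+1.39 + 10^-0.45)
   = 1 / (1 + 24.547 + 0.35481) = 1/25.902 = 0.03861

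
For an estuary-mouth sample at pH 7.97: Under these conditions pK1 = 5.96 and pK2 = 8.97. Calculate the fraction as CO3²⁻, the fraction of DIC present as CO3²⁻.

α₂ = 1 / (1 + [H⁺]/K2 + [H⁺]²/(K1K2)) = 1 / (1 + 10^+1.00 + 10^-1.01)
   = 1 / (1 + 10.000 + 0.097724) = 1/11.098 = 0.09011

α₂ = 0.0901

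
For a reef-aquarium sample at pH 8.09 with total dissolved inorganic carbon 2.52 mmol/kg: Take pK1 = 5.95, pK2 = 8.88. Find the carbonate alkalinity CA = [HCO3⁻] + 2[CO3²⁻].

CA = [HCO3⁻] + 2[CO3²⁻] = (α₁ + 2α₂)·DIC
At pH 8.09: [H⁺]/K1 = 10^-2.14 = 0.0072444, K2/[H⁺] = 10^-0.79 = 0.16218
α₁ = 1/(1 + 0.0072444 + 0.16218) = 1/1.1694 = 0.8551; α₂ = α₁·K2/[H⁺] = 0.1387
α₁ + 2α₂ = 1.1325
CA = 1.1325 × 2.52 = 2.85 mmol/kg

CA = 2.85 mmol/kg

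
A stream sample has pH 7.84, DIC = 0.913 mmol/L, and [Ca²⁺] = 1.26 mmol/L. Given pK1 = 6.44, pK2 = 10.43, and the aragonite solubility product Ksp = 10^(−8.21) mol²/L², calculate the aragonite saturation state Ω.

α₂ = 1 / (1 + [H⁺]/K2 + [H⁺]²/(K1K2)) = 1 / (1 + 10^+2.59 + 10^+1.19)
   = 1 / (1 + 389.05 + 15.488) = 1/405.53 = 0.002466
[CO3²⁻] = α₂ × DIC = 0.002466 × 0.913 = 0.002251 mmol/L = 2.251 μmol/L
Ksp = 10^(−8.21) = 6.166×10^-9
Ω = [Ca²⁺][CO3²⁻]/Ksp = (1.26×10^-3)(2.251×10^-6) / 6.166×10^-9 = 0.460

Ω = 0.460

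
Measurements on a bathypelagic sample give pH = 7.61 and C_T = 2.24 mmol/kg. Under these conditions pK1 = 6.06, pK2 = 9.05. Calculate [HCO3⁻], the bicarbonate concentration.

[HCO3⁻] = 2.10 mmol/kg

α₁ = 1 / (1 + [H⁺]/K1 + K2/[H⁺]) = 1 / (1 + 10^-1.55 + 10^-1.44)
   = 1 / (1 + 0.028184 + 0.036308) = 1/1.0645 = 0.9394
[HCO3⁻] = α₁ × DIC = 0.9394 × 2.24 = 2.10 mmol/kg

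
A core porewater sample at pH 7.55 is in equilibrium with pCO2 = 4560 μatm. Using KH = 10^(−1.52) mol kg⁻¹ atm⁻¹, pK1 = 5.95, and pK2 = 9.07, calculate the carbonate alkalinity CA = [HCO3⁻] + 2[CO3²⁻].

[CO2*] = KH · pCO2 = 10^(−1.52) × 4560×10^-6 = 1.377×10^-4 mol/kg
α₀ = 1/(1 + K1/[H⁺] + K1K2/[H⁺]²) = 1/(1 + 10^+1.60 + 10^+0.08) = 0.02380
DIC = [CO2*]/α₀ = 1.377×10^-4 / 0.02380 = 5.786 mmol/kg
CA = (α₁ + 2α₂)·DIC = (0.9476 + 2×0.02862) × 5.786 = 5.81 mmol/kg

CA = 5.81 mmol/kg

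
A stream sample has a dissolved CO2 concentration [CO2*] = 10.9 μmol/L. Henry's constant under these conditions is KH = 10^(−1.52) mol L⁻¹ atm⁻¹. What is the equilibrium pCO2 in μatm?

pCO2 = 361 μatm

KH = 10^(−1.52) = 3.020×10^-2 mol L⁻¹ atm⁻¹
pCO2 = [CO2*]/KH = 10.9×10^-6 / 3.020×10^-2 = 3.61×10^-4 atm = 361 μatm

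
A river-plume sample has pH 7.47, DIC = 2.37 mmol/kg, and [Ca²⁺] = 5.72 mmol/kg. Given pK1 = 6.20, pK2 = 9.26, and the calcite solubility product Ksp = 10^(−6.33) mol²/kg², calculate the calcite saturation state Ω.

α₂ = 1 / (1 + [H⁺]/K2 + [H⁺]²/(K1K2)) = 1 / (1 + 10^+1.79 + 10^+0.52)
   = 1 / (1 + 61.660 + 3.3113) = 1/65.971 = 0.01516
[CO3²⁻] = α₂ × DIC = 0.01516 × 2.37 = 0.03592 mmol/kg
Ksp = 10^(−6.33) = 4.677×10^-7
Ω = [Ca²⁺][CO3²⁻]/Ksp = (5.72×10^-3)(3.592×10^-5) / 4.677×10^-7 = 0.439

Ω = 0.439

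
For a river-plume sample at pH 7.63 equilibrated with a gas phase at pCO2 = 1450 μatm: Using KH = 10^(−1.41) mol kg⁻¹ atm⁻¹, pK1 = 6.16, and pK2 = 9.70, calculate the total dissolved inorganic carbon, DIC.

[CO2*] = KH · pCO2 = 10^(−1.41) × 1450×10^-6 = 5.641×10^-5 mol/kg
α₀ = 1/(1 + K1/[H⁺] + K1K2/[H⁺]²) = 1/(1 + 10^+1.47 + 10^-0.60) = 0.03251
DIC = [CO2*]/α₀ = 5.641×10^-5 / 0.03251 = 1.74 mmol/kg

DIC = 1.74 mmol/kg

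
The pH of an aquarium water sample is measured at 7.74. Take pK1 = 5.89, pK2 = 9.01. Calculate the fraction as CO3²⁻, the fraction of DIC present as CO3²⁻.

α₂ = 1 / (1 + [H⁺]/K2 + [H⁺]²/(K1K2)) = 1 / (1 + 10^+1.27 + 10^-0.58)
   = 1 / (1 + 18.621 + 0.26303) = 1/19.884 = 0.05029

α₂ = 0.0503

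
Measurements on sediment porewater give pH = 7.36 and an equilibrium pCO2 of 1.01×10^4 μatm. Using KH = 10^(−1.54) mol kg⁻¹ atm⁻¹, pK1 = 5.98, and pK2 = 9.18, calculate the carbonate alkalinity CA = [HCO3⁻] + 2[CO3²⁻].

[CO2*] = KH · pCO2 = 10^(−1.54) × 1.01×10^4×10^-6 = 2.913×10^-4 mol/kg
α₀ = 1/(1 + K1/[H⁺] + K1K2/[H⁺]²) = 1/(1 + 10^+1.38 + 10^-0.44) = 0.03945
DIC = [CO2*]/α₀ = 2.913×10^-4 / 0.03945 = 7.385 mmol/kg
CA = (α₁ + 2α₂)·DIC = (0.9462 + 2×0.01432) × 7.385 = 7.20 mmol/kg

CA = 7.20 mmol/kg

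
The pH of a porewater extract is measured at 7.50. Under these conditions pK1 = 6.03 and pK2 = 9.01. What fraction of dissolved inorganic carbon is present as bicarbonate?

α₁ = 0.939

α₁ = 1 / (1 + [H⁺]/K1 + K2/[H⁺]) = 1 / (1 + 10^-1.47 + 10^-1.51)
   = 1 / (1 + 0.033884 + 0.030903) = 1/1.0648 = 0.9392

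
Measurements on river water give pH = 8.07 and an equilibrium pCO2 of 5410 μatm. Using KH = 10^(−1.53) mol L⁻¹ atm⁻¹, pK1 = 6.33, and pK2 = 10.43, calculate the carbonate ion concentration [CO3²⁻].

[CO2*] = KH · pCO2 = 10^(−1.53) × 5410×10^-6 = 1.597×10^-4 mol/L
α₀ = 1/(1 + K1/[H⁺] + K1K2/[H⁺]²) = 1/(1 + 10^+1.74 + 10^-0.62) = 0.01780
DIC = [CO2*]/α₀ = 1.597×10^-4 / 0.01780 = 8.972 mmol/L
[CO3²⁻] = α₂·DIC; α₂ = 0.004269, so [CO3²⁻] = 0.004269 × 8.972 = 0.0383 mmol/L

[CO3²⁻] = 0.0383 mmol/L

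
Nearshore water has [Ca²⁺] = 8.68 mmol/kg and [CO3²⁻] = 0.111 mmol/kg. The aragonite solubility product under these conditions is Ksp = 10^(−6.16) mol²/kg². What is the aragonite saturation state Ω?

Ω = 1.39

Ksp = 10^(−6.16) = 6.918×10^-7
Ω = [Ca²⁺][CO3²⁻]/Ksp = (8.68×10^-3)(0.111×10^-3) / 6.918×10^-7 = 1.39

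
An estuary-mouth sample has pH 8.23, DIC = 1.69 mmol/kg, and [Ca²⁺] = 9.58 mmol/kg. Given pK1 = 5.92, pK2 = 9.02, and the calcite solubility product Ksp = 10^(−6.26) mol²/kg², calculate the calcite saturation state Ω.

α₂ = 1 / (1 + [H⁺]/K2 + [H⁺]²/(K1K2)) = 1 / (1 + 10^+0.79 + 10^-1.52)
   = 1 / (1 + 6.1660 + 0.030200) = 1/7.1961 = 0.1390
[CO3²⁻] = α₂ × DIC = 0.1390 × 1.69 = 0.2348 mmol/kg
Ksp = 10^(−6.26) = 5.495×10^-7
Ω = [Ca²⁺][CO3²⁻]/Ksp = (9.58×10^-3)(2.348×10^-4) / 5.495×10^-7 = 4.09

Ω = 4.09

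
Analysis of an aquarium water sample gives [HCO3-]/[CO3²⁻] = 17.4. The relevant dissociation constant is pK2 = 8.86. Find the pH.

From K2 = [H⁺][CO3²⁻]/[HCO3-]:  pH = pK2 − log₁₀([HCO3-]/[CO3²⁻])
log₁₀(17.4) = +1.241
pH = 8.86 − (+1.241) = 7.62

pH = 7.62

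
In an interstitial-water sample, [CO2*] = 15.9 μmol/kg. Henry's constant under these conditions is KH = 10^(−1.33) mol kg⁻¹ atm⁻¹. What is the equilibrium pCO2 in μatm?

pCO2 = 340 μatm

KH = 10^(−1.33) = 4.677×10^-2 mol kg⁻¹ atm⁻¹
pCO2 = [CO2*]/KH = 15.9×10^-6 / 4.677×10^-2 = 3.40×10^-4 atm = 340 μatm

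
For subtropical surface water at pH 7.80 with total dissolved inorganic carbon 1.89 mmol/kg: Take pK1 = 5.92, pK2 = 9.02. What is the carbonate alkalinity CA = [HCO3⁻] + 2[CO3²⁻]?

CA = [HCO3⁻] + 2[CO3²⁻] = (α₁ + 2α₂)·DIC
At pH 7.80: [H⁺]/K1 = 10^-1.88 = 0.013183, K2/[H⁺] = 10^-1.22 = 0.060256
α₁ = 1/(1 + 0.013183 + 0.060256) = 1/1.0734 = 0.9316; α₂ = α₁·K2/[H⁺] = 0.05613
α₁ + 2α₂ = 1.0439
CA = 1.0439 × 1.89 = 1.97 mmol/kg

CA = 1.97 mmol/kg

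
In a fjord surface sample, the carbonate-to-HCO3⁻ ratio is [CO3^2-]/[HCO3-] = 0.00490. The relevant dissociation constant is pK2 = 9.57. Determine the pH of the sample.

From K2 = [H⁺][CO3^2-]/[HCO3-]:  pH = pK2 + log₁₀([CO3^2-]/[HCO3-])
log₁₀(0.00490) = -2.310
pH = 9.57 + (-2.310) = 7.26

pH = 7.26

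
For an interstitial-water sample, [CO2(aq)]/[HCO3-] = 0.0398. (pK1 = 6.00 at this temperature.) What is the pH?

From K1 = [H⁺][HCO3-]/[CO2(aq)]:  pH = pK1 − log₁₀([CO2(aq)]/[HCO3-])
log₁₀(0.0398) = -1.400
pH = 6.00 − (-1.400) = 7.40

pH = 7.40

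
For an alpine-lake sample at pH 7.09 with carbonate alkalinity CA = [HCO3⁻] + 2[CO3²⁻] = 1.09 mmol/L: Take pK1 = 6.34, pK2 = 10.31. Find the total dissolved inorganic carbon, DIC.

CA = [HCO3⁻] + 2[CO3²⁻] = (α₁ + 2α₂)·DIC
At pH 7.09: [H⁺]/K1 = 10^-0.75 = 0.17783, K2/[H⁺] = 10^-3.22 = 0.00060256
α₁ = 1/(1 + 0.17783 + 0.00060256) = 1/1.1784 = 0.8486; α₂ = α₁·K2/[H⁺] = 0.0005113
α₁ + 2α₂ = 0.8496
DIC = CA / (α₁ + 2α₂) = 1.09 / 0.8496 = 1.28 mmol/L

DIC = 1.28 mmol/L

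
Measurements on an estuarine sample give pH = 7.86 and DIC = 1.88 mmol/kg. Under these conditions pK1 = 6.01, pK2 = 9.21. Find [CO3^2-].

[CO3²⁻] = 0.0793 mmol/kg

α₂ = 1 / (1 + [H⁺]/K2 + [H⁺]²/(K1K2)) = 1 / (1 + 10^+1.35 + 10^-0.50)
   = 1 / (1 + 22.387 + 0.31623) = 1/23.703 = 0.04219
[CO3²⁻] = α₂ × DIC = 0.04219 × 1.88 = 0.0793 mmol/kg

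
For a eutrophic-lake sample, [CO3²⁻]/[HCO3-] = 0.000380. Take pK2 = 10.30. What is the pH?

pH = 6.88

From K2 = [H⁺][CO3²⁻]/[HCO3-]:  pH = pK2 + log₁₀([CO3²⁻]/[HCO3-])
log₁₀(0.000380) = -3.420
pH = 10.30 + (-3.420) = 6.88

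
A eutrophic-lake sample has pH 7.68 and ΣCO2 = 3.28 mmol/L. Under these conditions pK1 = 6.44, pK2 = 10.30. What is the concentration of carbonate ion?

[CO3²⁻] = 7.42 μmol/L

α₂ = 1 / (1 + [H⁺]/K2 + [H⁺]²/(K1K2)) = 1 / (1 + 10^+2.62 + 10^+1.38)
   = 1 / (1 + 416.87 + 23.988) = 1/441.86 = 0.002263
[CO3²⁻] = α₂ × DIC = 0.002263 × 3.28 = 0.00742 mmol/L = 7.42 μmol/L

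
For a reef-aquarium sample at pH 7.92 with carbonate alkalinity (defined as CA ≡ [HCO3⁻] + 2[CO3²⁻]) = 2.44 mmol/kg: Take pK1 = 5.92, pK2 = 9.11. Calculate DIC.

CA = [HCO3⁻] + 2[CO3²⁻] = (α₁ + 2α₂)·DIC
At pH 7.92: [H⁺]/K1 = 10^-2.00 = 0.010000, K2/[H⁺] = 10^-1.19 = 0.064565
α₁ = 1/(1 + 0.010000 + 0.064565) = 1/1.0746 = 0.9306; α₂ = α₁·K2/[H⁺] = 0.06009
α₁ + 2α₂ = 1.0508
DIC = CA / (α₁ + 2α₂) = 2.44 / 1.0508 = 2.32 mmol/kg

DIC = 2.32 mmol/kg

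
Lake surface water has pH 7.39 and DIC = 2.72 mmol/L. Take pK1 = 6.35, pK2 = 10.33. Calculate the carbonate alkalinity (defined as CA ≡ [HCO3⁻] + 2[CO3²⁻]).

CA = [HCO3⁻] + 2[CO3²⁻] = (α₁ + 2α₂)·DIC
At pH 7.39: [H⁺]/K1 = 10^-1.04 = 0.091201, K2/[H⁺] = 10^-2.94 = 0.0011482
α₁ = 1/(1 + 0.091201 + 0.0011482) = 1/1.0923 = 0.9155; α₂ = α₁·K2/[H⁺] = 0.001051
α₁ + 2α₂ = 0.9176
CA = 0.9176 × 2.72 = 2.50 mmol/L

CA = 2.50 mmol/L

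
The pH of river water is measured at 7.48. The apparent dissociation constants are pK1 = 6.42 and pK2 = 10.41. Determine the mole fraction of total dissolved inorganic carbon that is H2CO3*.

α₀ = 0.0800

α₀ = 1 / (1 + K1/[H⁺] + K1K2/[H⁺]²) = 1 / (1 + 10^+1.06 + 10^-1.87)
   = 1 / (1 + 11.482 + 0.013490) = 1/12.495 = 0.08003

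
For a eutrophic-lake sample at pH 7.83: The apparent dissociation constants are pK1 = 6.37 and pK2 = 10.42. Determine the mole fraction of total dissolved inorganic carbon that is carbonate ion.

α₂ = 0.00248

α₂ = 1 / (1 + [H⁺]/K2 + [H⁺]²/(K1K2)) = 1 / (1 + 10^+2.59 + 10^+1.13)
   = 1 / (1 + 389.05 + 13.490) = 1/403.53 = 0.002478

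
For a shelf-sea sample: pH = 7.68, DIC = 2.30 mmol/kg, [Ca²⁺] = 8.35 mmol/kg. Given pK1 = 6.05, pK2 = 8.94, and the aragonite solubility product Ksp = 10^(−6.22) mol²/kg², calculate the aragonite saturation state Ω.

Ω = 1.62

α₂ = 1 / (1 + [H⁺]/K2 + [H⁺]²/(K1K2)) = 1 / (1 + 10^+1.26 + 10^-0.37)
   = 1 / (1 + 18.197 + 0.42658) = 1/19.624 = 0.05096
[CO3²⁻] = α₂ × DIC = 0.05096 × 2.30 = 0.1172 mmol/kg
Ksp = 10^(−6.22) = 6.026×10^-7
Ω = [Ca²⁺][CO3²⁻]/Ksp = (8.35×10^-3)(1.172×10^-4) / 6.026×10^-7 = 1.62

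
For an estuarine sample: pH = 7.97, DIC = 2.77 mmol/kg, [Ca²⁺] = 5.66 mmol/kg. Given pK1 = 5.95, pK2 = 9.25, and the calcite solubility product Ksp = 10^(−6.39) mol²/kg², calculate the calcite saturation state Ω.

α₂ = 1 / (1 + [H⁺]/K2 + [H⁺]²/(K1K2)) = 1 / (1 + 10^+1.28 + 10^-0.74)
   = 1 / (1 + 19.055 + 0.18197) = 1/20.237 = 0.04942
[CO3²⁻] = α₂ × DIC = 0.04942 × 2.77 = 0.1369 mmol/kg
Ksp = 10^(−6.39) = 4.074×10^-7
Ω = [Ca²⁺][CO3²⁻]/Ksp = (5.66×10^-3)(1.369×10^-4) / 4.074×10^-7 = 1.90

Ω = 1.90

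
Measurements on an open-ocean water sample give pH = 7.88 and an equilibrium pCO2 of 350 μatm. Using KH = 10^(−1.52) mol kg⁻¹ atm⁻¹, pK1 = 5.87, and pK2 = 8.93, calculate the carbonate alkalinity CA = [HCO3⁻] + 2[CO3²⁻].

[CO2*] = KH · pCO2 = 10^(−1.52) × 350×10^-6 = 1.057×10^-5 mol/kg
α₀ = 1/(1 + K1/[H⁺] + K1K2/[H⁺]²) = 1/(1 + 10^+2.01 + 10^+0.96) = 0.008893
DIC = [CO2*]/α₀ = 1.057×10^-5 / 0.008893 = 1.189 mmol/kg
CA = (α₁ + 2α₂)·DIC = (0.9100 + 2×0.08110) × 1.189 = 1.27 mmol/kg

CA = 1.27 mmol/kg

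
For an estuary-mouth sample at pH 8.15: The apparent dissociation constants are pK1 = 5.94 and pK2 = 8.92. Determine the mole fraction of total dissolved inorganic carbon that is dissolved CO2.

α₀ = 1 / (1 + K1/[H⁺] + K1K2/[H⁺]²) = 1 / (1 + 10^+2.21 + 10^+1.44)
   = 1 / (1 + 162.18 + 27.542) = 1/190.72 = 0.005243

α₀ = 0.00524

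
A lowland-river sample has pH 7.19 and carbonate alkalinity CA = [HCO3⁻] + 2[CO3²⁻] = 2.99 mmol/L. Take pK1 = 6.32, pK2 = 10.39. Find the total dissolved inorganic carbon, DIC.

DIC = 3.39 mmol/L

CA = [HCO3⁻] + 2[CO3²⁻] = (α₁ + 2α₂)·DIC
At pH 7.19: [H⁺]/K1 = 10^-0.87 = 0.13490, K2/[H⁺] = 10^-3.20 = 0.00063096
α₁ = 1/(1 + 0.13490 + 0.00063096) = 1/1.1355 = 0.8806; α₂ = α₁·K2/[H⁺] = 0.0005557
α₁ + 2α₂ = 0.8818
DIC = CA / (α₁ + 2α₂) = 2.99 / 0.8818 = 3.39 mmol/L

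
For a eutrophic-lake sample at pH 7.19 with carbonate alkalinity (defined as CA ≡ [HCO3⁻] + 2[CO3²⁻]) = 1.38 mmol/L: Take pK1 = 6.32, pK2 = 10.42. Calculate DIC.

DIC = 1.57 mmol/L

CA = [HCO3⁻] + 2[CO3²⁻] = (α₁ + 2α₂)·DIC
At pH 7.19: [H⁺]/K1 = 10^-0.87 = 0.13490, K2/[H⁺] = 10^-3.23 = 0.00058884
α₁ = 1/(1 + 0.13490 + 0.00058884) = 1/1.1355 = 0.8807; α₂ = α₁·K2/[H⁺] = 0.0005186
α₁ + 2α₂ = 0.8817
DIC = CA / (α₁ + 2α₂) = 1.38 / 0.8817 = 1.57 mmol/L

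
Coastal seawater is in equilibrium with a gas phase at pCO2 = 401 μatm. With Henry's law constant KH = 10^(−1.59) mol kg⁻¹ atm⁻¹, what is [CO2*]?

KH = 10^(−1.59) = 2.570×10^-2 mol kg⁻¹ atm⁻¹
[CO2*] = KH · pCO2 = 2.570×10^-2 × 401×10^-6 atm = 1.03×10^-5 mol/kg

[CO2*] = 10.3 μmol/kg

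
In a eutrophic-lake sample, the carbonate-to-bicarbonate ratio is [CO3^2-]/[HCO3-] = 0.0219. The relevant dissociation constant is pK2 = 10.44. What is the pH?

From K2 = [H⁺][CO3^2-]/[HCO3-]:  pH = pK2 + log₁₀([CO3^2-]/[HCO3-])
log₁₀(0.0219) = -1.660
pH = 10.44 + (-1.660) = 8.78

pH = 8.78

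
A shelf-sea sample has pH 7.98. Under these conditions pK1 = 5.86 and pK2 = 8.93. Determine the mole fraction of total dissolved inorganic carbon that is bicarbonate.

α₁ = 1 / (1 + [H⁺]/K1 + K2/[H⁺]) = 1 / (1 + 10^-2.12 + 10^-0.95)
   = 1 / (1 + 0.0075858 + 0.11220) = 1/1.1198 = 0.8930

α₁ = 0.893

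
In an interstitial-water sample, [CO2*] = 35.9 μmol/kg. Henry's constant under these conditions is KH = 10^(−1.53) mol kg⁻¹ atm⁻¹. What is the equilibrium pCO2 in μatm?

pCO2 = 1220 μatm

KH = 10^(−1.53) = 2.951×10^-2 mol kg⁻¹ atm⁻¹
pCO2 = [CO2*]/KH = 35.9×10^-6 / 2.951×10^-2 = 1.22×10^-3 atm = 1220 μatm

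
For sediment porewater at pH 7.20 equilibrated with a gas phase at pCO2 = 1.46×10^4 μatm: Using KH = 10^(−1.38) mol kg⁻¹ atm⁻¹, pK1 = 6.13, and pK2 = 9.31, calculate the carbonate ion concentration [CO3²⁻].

[CO2*] = KH · pCO2 = 10^(−1.38) × 1.46×10^4×10^-6 = 6.086×10^-4 mol/kg
α₀ = 1/(1 + K1/[H⁺] + K1K2/[H⁺]²) = 1/(1 + 10^+1.07 + 10^-1.04) = 0.07788
DIC = [CO2*]/α₀ = 6.086×10^-4 / 0.07788 = 7.815 mmol/kg
[CO3²⁻] = α₂·DIC; α₂ = 0.007103, so [CO3²⁻] = 0.007103 × 7.815 = 0.0555 mmol/kg

[CO3²⁻] = 0.0555 mmol/kg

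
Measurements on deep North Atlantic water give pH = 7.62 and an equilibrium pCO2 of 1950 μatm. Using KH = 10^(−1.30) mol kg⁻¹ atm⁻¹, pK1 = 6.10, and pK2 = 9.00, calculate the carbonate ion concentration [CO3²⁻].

[CO3²⁻] = 0.135 mmol/kg

[CO2*] = KH · pCO2 = 10^(−1.30) × 1950×10^-6 = 9.773×10^-5 mol/kg
α₀ = 1/(1 + K1/[H⁺] + K1K2/[H⁺]²) = 1/(1 + 10^+1.52 + 10^+0.14) = 0.02817
DIC = [CO2*]/α₀ = 9.773×10^-5 / 0.02817 = 3.469 mmol/kg
[CO3²⁻] = α₂·DIC; α₂ = 0.03889, so [CO3²⁻] = 0.03889 × 3.469 = 0.135 mmol/kg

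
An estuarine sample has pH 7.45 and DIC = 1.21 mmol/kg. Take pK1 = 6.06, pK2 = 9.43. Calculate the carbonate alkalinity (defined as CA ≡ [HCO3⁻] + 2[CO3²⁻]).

CA = 1.18 mmol/kg

CA = [HCO3⁻] + 2[CO3²⁻] = (α₁ + 2α₂)·DIC
At pH 7.45: [H⁺]/K1 = 10^-1.39 = 0.040738, K2/[H⁺] = 10^-1.98 = 0.010471
α₁ = 1/(1 + 0.040738 + 0.010471) = 1/1.0512 = 0.9513; α₂ = α₁·K2/[H⁺] = 0.009961
α₁ + 2α₂ = 0.9712
CA = 0.9712 × 1.21 = 1.18 mmol/kg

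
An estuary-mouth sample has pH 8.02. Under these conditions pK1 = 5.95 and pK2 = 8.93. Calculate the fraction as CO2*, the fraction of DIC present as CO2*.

α₀ = 0.00752

α₀ = 1 / (1 + K1/[H⁺] + K1K2/[H⁺]²) = 1 / (1 + 10^+2.07 + 10^+1.16)
   = 1 / (1 + 117.49 + 14.454) = 1/132.94 = 0.007522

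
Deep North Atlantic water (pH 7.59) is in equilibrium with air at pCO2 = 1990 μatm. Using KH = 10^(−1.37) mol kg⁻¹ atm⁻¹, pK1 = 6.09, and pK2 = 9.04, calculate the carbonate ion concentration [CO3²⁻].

[CO3²⁻] = 0.0952 mmol/kg

[CO2*] = KH · pCO2 = 10^(−1.37) × 1990×10^-6 = 8.489×10^-5 mol/kg
α₀ = 1/(1 + K1/[H⁺] + K1K2/[H⁺]²) = 1/(1 + 10^+1.50 + 10^+0.05) = 0.02963
DIC = [CO2*]/α₀ = 8.489×10^-5 / 0.02963 = 2.865 mmol/kg
[CO3²⁻] = α₂·DIC; α₂ = 0.03325, so [CO3²⁻] = 0.03325 × 2.865 = 0.0952 mmol/kg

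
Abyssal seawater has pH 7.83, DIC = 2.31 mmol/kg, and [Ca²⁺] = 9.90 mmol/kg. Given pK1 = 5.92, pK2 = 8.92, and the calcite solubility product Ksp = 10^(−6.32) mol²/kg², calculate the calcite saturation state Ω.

α₂ = 1 / (1 + [H⁺]/K2 + [H⁺]²/(K1K2)) = 1 / (1 + 10^+1.09 + 10^-0.82)
   = 1 / (1 + 12.303 + 0.15136) = 1/13.454 = 0.07433
[CO3²⁻] = α₂ × DIC = 0.07433 × 2.31 = 0.1717 mmol/kg
Ksp = 10^(−6.32) = 4.786×10^-7
Ω = [Ca²⁺][CO3²⁻]/Ksp = (9.90×10^-3)(1.717×10^-4) / 4.786×10^-7 = 3.55

Ω = 3.55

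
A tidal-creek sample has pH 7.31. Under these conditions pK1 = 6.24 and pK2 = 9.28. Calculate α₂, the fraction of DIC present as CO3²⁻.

α₂ = 1 / (1 + [H⁺]/K2 + [H⁺]²/(K1K2)) = 1 / (1 + 10^+1.97 + 10^+0.90)
   = 1 / (1 + 93.325 + 7.9433) = 1/102.27 = 0.009778

α₂ = 0.00978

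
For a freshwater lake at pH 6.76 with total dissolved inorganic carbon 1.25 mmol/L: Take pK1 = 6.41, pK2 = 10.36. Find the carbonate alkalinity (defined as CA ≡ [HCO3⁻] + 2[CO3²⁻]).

CA = 0.864 mmol/L

CA = [HCO3⁻] + 2[CO3²⁻] = (α₁ + 2α₂)·DIC
At pH 6.76: [H⁺]/K1 = 10^-0.35 = 0.44668, K2/[H⁺] = 10^-3.60 = 0.00025119
α₁ = 1/(1 + 0.44668 + 0.00025119) = 1/1.4469 = 0.6911; α₂ = α₁·K2/[H⁺] = 0.0001736
α₁ + 2α₂ = 0.6915
CA = 0.6915 × 1.25 = 0.864 mmol/L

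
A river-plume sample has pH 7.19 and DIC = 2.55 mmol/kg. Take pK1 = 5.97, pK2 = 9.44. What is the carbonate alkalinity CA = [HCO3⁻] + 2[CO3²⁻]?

CA = [HCO3⁻] + 2[CO3²⁻] = (α₁ + 2α₂)·DIC
At pH 7.19: [H⁺]/K1 = 10^-1.22 = 0.060256, K2/[H⁺] = 10^-2.25 = 0.0056234
α₁ = 1/(1 + 0.060256 + 0.0056234) = 1/1.0659 = 0.9382; α₂ = α₁·K2/[H⁺] = 0.005276
α₁ + 2α₂ = 0.9487
CA = 0.9487 × 2.55 = 2.42 mmol/kg

CA = 2.42 mmol/kg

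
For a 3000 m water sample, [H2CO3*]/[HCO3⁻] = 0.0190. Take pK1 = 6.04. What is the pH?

pH = 7.76

From K1 = [H⁺][HCO3⁻]/[H2CO3*]:  pH = pK1 − log₁₀([H2CO3*]/[HCO3⁻])
log₁₀(0.0190) = -1.721
pH = 6.04 − (-1.721) = 7.76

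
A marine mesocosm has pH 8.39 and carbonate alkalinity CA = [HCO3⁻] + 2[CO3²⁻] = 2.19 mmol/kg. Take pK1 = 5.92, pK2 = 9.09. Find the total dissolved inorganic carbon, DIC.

DIC = 1.88 mmol/kg

CA = [HCO3⁻] + 2[CO3²⁻] = (α₁ + 2α₂)·DIC
At pH 8.39: [H⁺]/K1 = 10^-2.47 = 0.0033884, K2/[H⁺] = 10^-0.70 = 0.19953
α₁ = 1/(1 + 0.0033884 + 0.19953) = 1/1.2029 = 0.8313; α₂ = α₁·K2/[H⁺] = 0.1659
α₁ + 2α₂ = 1.1631
DIC = CA / (α₁ + 2α₂) = 2.19 / 1.1631 = 1.88 mmol/kg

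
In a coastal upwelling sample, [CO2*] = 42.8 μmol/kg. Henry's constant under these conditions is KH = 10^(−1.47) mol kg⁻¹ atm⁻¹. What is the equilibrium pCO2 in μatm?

KH = 10^(−1.47) = 3.388×10^-2 mol kg⁻¹ atm⁻¹
pCO2 = [CO2*]/KH = 42.8×10^-6 / 3.388×10^-2 = 1.26×10^-3 atm = 1260 μatm

pCO2 = 1260 μatm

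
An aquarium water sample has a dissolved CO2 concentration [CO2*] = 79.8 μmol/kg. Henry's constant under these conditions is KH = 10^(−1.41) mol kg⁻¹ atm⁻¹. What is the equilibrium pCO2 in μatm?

KH = 10^(−1.41) = 3.890×10^-2 mol kg⁻¹ atm⁻¹
pCO2 = [CO2*]/KH = 79.8×10^-6 / 3.890×10^-2 = 2.05×10^-3 atm = 2050 μatm

pCO2 = 2050 μatm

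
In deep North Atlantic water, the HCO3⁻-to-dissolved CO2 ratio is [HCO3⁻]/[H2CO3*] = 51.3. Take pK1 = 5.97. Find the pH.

From K1 = [H⁺][HCO3⁻]/[H2CO3*]:  pH = pK1 + log₁₀([HCO3⁻]/[H2CO3*])
log₁₀(51.3) = +1.710
pH = 5.97 + (+1.710) = 7.68

pH = 7.68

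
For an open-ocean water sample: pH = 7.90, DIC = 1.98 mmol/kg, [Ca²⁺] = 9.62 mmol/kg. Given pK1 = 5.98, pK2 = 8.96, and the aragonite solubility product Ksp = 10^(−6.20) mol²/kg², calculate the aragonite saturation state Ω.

α₂ = 1 / (1 + [H⁺]/K2 + [H⁺]²/(K1K2)) = 1 / (1 + 10^+1.06 + 10^-0.86)
   = 1 / (1 + 11.482 + 0.13804) = 1/12.620 = 0.07924
[CO3²⁻] = α₂ × DIC = 0.07924 × 1.98 = 0.1569 mmol/kg
Ksp = 10^(−6.20) = 6.310×10^-7
Ω = [Ca²⁺][CO3²⁻]/Ksp = (9.62×10^-3)(1.569×10^-4) / 6.310×10^-7 = 2.39

Ω = 2.39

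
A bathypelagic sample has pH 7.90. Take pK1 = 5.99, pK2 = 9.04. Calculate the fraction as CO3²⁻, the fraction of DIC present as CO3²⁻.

α₂ = 1 / (1 + [H⁺]/K2 + [H⁺]²/(K1K2)) = 1 / (1 + 10^+1.14 + 10^-0.77)
   = 1 / (1 + 13.804 + 0.16982) = 1/14.974 = 0.06678

α₂ = 0.0668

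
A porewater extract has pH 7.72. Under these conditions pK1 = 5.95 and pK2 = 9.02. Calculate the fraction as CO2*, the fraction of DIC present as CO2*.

α₀ = 1 / (1 + K1/[H⁺] + K1K2/[H⁺]²) = 1 / (1 + 10^+1.77 + 10^+0.47)
   = 1 / (1 + 58.884 + 2.9512) = 1/62.836 = 0.01591

α₀ = 0.0159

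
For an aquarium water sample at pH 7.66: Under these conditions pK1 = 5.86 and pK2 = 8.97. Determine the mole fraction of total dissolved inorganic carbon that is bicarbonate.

α₁ = 1 / (1 + [H⁺]/K1 + K2/[H⁺]) = 1 / (1 + 10^-1.80 + 10^-1.31)
   = 1 / (1 + 0.015849 + 0.048978) = 1/1.0648 = 0.9391

α₁ = 0.939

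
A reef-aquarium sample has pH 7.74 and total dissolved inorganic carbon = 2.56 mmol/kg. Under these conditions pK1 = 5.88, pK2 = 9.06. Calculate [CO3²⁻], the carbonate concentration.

[CO3²⁻] = 0.115 mmol/kg

α₂ = 1 / (1 + [H⁺]/K2 + [H⁺]²/(K1K2)) = 1 / (1 + 10^+1.32 + 10^-0.54)
   = 1 / (1 + 20.893 + 0.28840) = 1/22.181 = 0.04508
[CO3²⁻] = α₂ × DIC = 0.04508 × 2.56 = 0.115 mmol/kg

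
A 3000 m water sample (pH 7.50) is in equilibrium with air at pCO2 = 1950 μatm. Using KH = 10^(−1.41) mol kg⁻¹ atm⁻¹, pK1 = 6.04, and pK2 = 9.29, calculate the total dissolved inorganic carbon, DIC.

[CO2*] = KH · pCO2 = 10^(−1.41) × 1950×10^-6 = 7.586×10^-5 mol/kg
α₀ = 1/(1 + K1/[H⁺] + K1K2/[H⁺]²) = 1/(1 + 10^+1.46 + 10^-0.33) = 0.03299
DIC = [CO2*]/α₀ = 7.586×10^-5 / 0.03299 = 2.30 mmol/kg

DIC = 2.30 mmol/kg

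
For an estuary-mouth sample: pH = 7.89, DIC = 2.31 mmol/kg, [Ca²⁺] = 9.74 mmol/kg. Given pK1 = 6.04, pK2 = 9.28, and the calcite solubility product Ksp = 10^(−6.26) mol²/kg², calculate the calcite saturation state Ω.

Ω = 1.58

α₂ = 1 / (1 + [H⁺]/K2 + [H⁺]²/(K1K2)) = 1 / (1 + 10^+1.39 + 10^-0.46)
   = 1 / (1 + 24.547 + 0.34674) = 1/25.894 = 0.03862
[CO3²⁻] = α₂ × DIC = 0.03862 × 2.31 = 0.08921 mmol/kg
Ksp = 10^(−6.26) = 5.495×10^-7
Ω = [Ca²⁺][CO3²⁻]/Ksp = (9.74×10^-3)(8.921×10^-5) / 5.495×10^-7 = 1.58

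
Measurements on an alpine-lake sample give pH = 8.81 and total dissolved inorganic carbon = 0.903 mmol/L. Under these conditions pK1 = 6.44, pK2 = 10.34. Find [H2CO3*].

[CO2*] = 3.73 μmol/L

α₀ = 1 / (1 + K1/[H⁺] + K1K2/[H⁺]²) = 1 / (1 + 10^+2.37 + 10^+0.84)
   = 1 / (1 + 234.42 + 6.9183) = 1/242.34 = 0.004126
[CO2*] = α₀ × DIC = 0.004126 × 0.903 = 0.00373 mmol/L = 3.73 μmol/L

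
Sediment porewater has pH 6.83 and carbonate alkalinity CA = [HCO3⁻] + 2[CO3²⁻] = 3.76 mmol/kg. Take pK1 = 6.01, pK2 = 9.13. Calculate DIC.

DIC = 4.30 mmol/kg

CA = [HCO3⁻] + 2[CO3²⁻] = (α₁ + 2α₂)·DIC
At pH 6.83: [H⁺]/K1 = 10^-0.82 = 0.15136, K2/[H⁺] = 10^-2.30 = 0.0050119
α₁ = 1/(1 + 0.15136 + 0.0050119) = 1/1.1564 = 0.8648; α₂ = α₁·K2/[H⁺] = 0.004334
α₁ + 2α₂ = 0.8734
DIC = CA / (α₁ + 2α₂) = 3.76 / 0.8734 = 4.30 mmol/kg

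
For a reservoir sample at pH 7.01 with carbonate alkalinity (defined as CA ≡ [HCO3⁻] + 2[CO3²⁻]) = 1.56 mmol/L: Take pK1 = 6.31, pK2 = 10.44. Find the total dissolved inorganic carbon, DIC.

CA = [HCO3⁻] + 2[CO3²⁻] = (α₁ + 2α₂)·DIC
At pH 7.01: [H⁺]/K1 = 10^-0.70 = 0.19953, K2/[H⁺] = 10^-3.43 = 0.00037154
α₁ = 1/(1 + 0.19953 + 0.00037154) = 1/1.1999 = 0.8334; α₂ = α₁·K2/[H⁺] = 0.0003096
α₁ + 2α₂ = 0.8340
DIC = CA / (α₁ + 2α₂) = 1.56 / 0.8340 = 1.87 mmol/L

DIC = 1.87 mmol/L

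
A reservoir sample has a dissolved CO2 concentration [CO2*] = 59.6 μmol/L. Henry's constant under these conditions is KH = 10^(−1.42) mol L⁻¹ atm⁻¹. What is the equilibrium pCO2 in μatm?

KH = 10^(−1.42) = 3.802×10^-2 mol L⁻¹ atm⁻¹
pCO2 = [CO2*]/KH = 59.6×10^-6 / 3.802×10^-2 = 1.57×10^-3 atm = 1570 μatm

pCO2 = 1570 μatm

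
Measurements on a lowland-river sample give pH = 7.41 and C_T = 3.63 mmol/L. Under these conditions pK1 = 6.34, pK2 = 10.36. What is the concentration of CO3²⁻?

[CO3²⁻] = 3.75 μmol/L

α₂ = 1 / (1 + [H⁺]/K2 + [H⁺]²/(K1K2)) = 1 / (1 + 10^+2.95 + 10^+1.88)
   = 1 / (1 + 891.25 + 75.858) = 1/968.11 = 0.001033
[CO3²⁻] = α₂ × DIC = 0.001033 × 3.63 = 0.00375 mmol/L = 3.75 μmol/L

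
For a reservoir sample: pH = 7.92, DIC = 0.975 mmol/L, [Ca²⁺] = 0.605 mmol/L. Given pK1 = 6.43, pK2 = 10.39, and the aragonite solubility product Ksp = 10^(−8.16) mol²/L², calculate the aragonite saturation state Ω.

Ω = 0.279

α₂ = 1 / (1 + [H⁺]/K2 + [H⁺]²/(K1K2)) = 1 / (1 + 10^+2.47 + 10^+0.98)
   = 1 / (1 + 295.12 + 9.5499) = 1/305.67 = 0.003271
[CO3²⁻] = α₂ × DIC = 0.003271 × 0.975 = 0.003190 mmol/L = 3.190 μmol/L
Ksp = 10^(−8.16) = 6.918×10^-9
Ω = [Ca²⁺][CO3²⁻]/Ksp = (0.605×10^-3)(3.190×10^-6) / 6.918×10^-9 = 0.279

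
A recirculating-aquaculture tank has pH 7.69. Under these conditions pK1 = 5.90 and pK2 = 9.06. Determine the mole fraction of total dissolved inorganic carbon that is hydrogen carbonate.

α₁ = 0.944

α₁ = 1 / (1 + [H⁺]/K1 + K2/[H⁺]) = 1 / (1 + 10^-1.79 + 10^-1.37)
   = 1 / (1 + 0.016218 + 0.042658) = 1/1.0589 = 0.9444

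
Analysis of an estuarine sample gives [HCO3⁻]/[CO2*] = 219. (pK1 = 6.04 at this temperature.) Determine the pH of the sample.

pH = 8.38

From K1 = [H⁺][HCO3⁻]/[CO2*]:  pH = pK1 + log₁₀([HCO3⁻]/[CO2*])
log₁₀(219) = +2.340
pH = 6.04 + (+2.340) = 8.38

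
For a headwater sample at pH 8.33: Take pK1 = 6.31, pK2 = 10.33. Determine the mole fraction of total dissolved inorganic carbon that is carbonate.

α₂ = 1 / (1 + [H⁺]/K2 + [H⁺]²/(K1K2)) = 1 / (1 + 10^+2.00 + 10^-0.02)
   = 1 / (1 + 100.00 + 0.95499) = 1/101.95 = 0.009808

α₂ = 0.00981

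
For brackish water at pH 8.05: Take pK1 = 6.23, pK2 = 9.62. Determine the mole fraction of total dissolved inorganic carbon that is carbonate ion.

α₂ = 1 / (1 + [H⁺]/K2 + [H⁺]²/(K1K2)) = 1 / (1 + 10^+1.57 + 10^-0.25)
   = 1 / (1 + 37.154 + 0.56234) = 1/38.716 = 0.02583

α₂ = 0.0258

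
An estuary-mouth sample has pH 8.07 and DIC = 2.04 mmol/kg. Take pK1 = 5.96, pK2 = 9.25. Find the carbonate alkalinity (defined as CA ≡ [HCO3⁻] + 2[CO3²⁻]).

CA = [HCO3⁻] + 2[CO3²⁻] = (α₁ + 2α₂)·DIC
At pH 8.07: [H⁺]/K1 = 10^-2.11 = 0.0077625, K2/[H⁺] = 10^-1.18 = 0.066069
α₁ = 1/(1 + 0.0077625 + 0.066069) = 1/1.0738 = 0.9312; α₂ = α₁·K2/[H⁺] = 0.06153
α₁ + 2α₂ = 1.0543
CA = 1.0543 × 2.04 = 2.15 mmol/kg

CA = 2.15 mmol/kg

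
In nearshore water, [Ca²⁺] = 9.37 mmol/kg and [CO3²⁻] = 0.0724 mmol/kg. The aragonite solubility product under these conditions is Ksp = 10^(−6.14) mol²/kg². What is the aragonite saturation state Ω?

Ksp = 10^(−6.14) = 7.244×10^-7
Ω = [Ca²⁺][CO3²⁻]/Ksp = (9.37×10^-3)(0.0724×10^-3) / 7.244×10^-7 = 0.936

Ω = 0.936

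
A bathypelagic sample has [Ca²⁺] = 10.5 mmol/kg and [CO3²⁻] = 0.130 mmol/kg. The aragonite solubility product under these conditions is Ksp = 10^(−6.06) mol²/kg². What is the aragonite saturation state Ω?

Ω = 1.57

Ksp = 10^(−6.06) = 8.710×10^-7
Ω = [Ca²⁺][CO3²⁻]/Ksp = (10.5×10^-3)(0.130×10^-3) / 8.710×10^-7 = 1.57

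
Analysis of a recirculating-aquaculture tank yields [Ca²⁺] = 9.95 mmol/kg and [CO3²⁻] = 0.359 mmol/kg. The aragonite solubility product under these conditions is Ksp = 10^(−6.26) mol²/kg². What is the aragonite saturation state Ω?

Ksp = 10^(−6.26) = 5.495×10^-7
Ω = [Ca²⁺][CO3²⁻]/Ksp = (9.95×10^-3)(0.359×10^-3) / 5.495×10^-7 = 6.50

Ω = 6.50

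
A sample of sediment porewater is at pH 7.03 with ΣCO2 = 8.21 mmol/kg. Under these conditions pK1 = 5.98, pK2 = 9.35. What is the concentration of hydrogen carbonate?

α₁ = 1 / (1 + [H⁺]/K1 + K2/[H⁺]) = 1 / (1 + 10^-1.05 + 10^-2.32)
   = 1 / (1 + 0.089125 + 0.0047863) = 1/1.0939 = 0.9142
[HCO3⁻] = α₁ × DIC = 0.9142 × 8.21 = 7.51 mmol/kg

[HCO3⁻] = 7.51 mmol/kg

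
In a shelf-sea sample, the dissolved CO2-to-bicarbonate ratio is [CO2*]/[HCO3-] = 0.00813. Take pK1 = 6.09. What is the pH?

pH = 8.18

From K1 = [H⁺][HCO3-]/[CO2*]:  pH = pK1 − log₁₀([CO2*]/[HCO3-])
log₁₀(0.00813) = -2.090
pH = 6.09 − (-2.090) = 8.18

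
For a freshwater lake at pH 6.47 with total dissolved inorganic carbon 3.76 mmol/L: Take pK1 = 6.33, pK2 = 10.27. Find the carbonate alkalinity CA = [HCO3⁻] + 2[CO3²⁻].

CA = [HCO3⁻] + 2[CO3²⁻] = (α₁ + 2α₂)·DIC
At pH 6.47: [H⁺]/K1 = 10^-0.14 = 0.72444, K2/[H⁺] = 10^-3.80 = 0.00015849
α₁ = 1/(1 + 0.72444 + 0.00015849) = 1/1.7246 = 0.5798; α₂ = α₁·K2/[H⁺] = 9.190×10^-5
α₁ + 2α₂ = 0.5800
CA = 0.5800 × 3.76 = 2.18 mmol/L

CA = 2.18 mmol/L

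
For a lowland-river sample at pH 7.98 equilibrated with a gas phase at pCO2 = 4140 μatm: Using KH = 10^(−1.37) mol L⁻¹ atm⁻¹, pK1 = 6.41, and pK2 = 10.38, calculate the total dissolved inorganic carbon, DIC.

DIC = 6.76 mmol/L

[CO2*] = KH · pCO2 = 10^(−1.37) × 4140×10^-6 = 1.766×10^-4 mol/L
α₀ = 1/(1 + K1/[H⁺] + K1K2/[H⁺]²) = 1/(1 + 10^+1.57 + 10^-0.83) = 0.02611
DIC = [CO2*]/α₀ = 1.766×10^-4 / 0.02611 = 6.76 mmol/L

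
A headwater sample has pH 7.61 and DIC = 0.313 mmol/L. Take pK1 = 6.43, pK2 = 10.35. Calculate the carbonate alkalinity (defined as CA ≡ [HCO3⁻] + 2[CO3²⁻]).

CA = [HCO3⁻] + 2[CO3²⁻] = (α₁ + 2α₂)·DIC
At pH 7.61: [H⁺]/K1 = 10^-1.18 = 0.066069, K2/[H⁺] = 10^-2.74 = 0.0018197
α₁ = 1/(1 + 0.066069 + 0.0018197) = 1/1.0679 = 0.9364; α₂ = α₁·K2/[H⁺] = 0.001704
α₁ + 2α₂ = 0.9398
CA = 0.9398 × 0.313 = 0.294 mmol/L

CA = 0.294 mmol/L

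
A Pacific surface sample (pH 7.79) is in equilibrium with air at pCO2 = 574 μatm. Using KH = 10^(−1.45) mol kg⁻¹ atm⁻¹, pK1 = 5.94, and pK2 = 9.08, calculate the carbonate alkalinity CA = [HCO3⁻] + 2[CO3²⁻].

[CO2*] = KH · pCO2 = 10^(−1.45) × 574×10^-6 = 2.037×10^-5 mol/kg
α₀ = 1/(1 + K1/[H⁺] + K1K2/[H⁺]²) = 1/(1 + 10^+1.85 + 10^+0.56) = 0.01326
DIC = [CO2*]/α₀ = 2.037×10^-5 / 0.01326 = 1.536 mmol/kg
CA = (α₁ + 2α₂)·DIC = (0.9386 + 2×0.04814) × 1.536 = 1.59 mmol/kg

CA = 1.59 mmol/kg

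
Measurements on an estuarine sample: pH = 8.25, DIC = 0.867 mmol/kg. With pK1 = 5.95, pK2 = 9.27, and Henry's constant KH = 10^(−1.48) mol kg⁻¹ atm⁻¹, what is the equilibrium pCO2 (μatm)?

α₀ = 1 / (1 + K1/[H⁺] + K1K2/[H⁺]²) = 1 / (1 + 10^+2.30 + 10^+1.28)
   = 1 / (1 + 199.53 + 19.055) = 1/219.58 = 0.004554
[CO2*] = α₀ × DIC = 0.004554 × 0.867 = 0.003948 mmol/kg = 3.948 μmol/kg
pCO2 = [CO2*]/KH = 3.948×10^-6 / 3.311×10^-2 = 119 μatm

pCO2 = 119 μatm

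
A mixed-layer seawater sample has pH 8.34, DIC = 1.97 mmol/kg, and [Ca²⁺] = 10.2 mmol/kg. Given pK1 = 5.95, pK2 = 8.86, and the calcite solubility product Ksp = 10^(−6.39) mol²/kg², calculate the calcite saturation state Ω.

α₂ = 1 / (1 + [H⁺]/K2 + [H⁺]²/(K1K2)) = 1 / (1 + 10^+0.52 + 10^-1.87)
   = 1 / (1 + 3.3113 + 0.013490) = 1/4.3248 = 0.2312
[CO3²⁻] = α₂ × DIC = 0.2312 × 1.97 = 0.4555 mmol/kg
Ksp = 10^(−6.39) = 4.074×10^-7
Ω = [Ca²⁺][CO3²⁻]/Ksp = (10.2×10^-3)(4.555×10^-4) / 4.074×10^-7 = 11.4

Ω = 11.4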